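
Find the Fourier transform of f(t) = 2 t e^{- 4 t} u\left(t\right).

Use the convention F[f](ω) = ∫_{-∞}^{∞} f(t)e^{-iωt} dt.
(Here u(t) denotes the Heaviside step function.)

F(ω) = \frac{2}{\left(i \omega + 4\right)^{2}}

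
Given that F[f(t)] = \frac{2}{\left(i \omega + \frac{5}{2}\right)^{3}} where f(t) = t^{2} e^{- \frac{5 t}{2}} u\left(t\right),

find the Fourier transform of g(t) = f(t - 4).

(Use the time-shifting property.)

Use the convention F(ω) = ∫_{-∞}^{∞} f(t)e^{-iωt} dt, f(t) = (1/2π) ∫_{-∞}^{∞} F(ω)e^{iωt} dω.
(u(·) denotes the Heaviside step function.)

F[g](ω) = \frac{16 e^{- 4 i \omega}}{\left(2 i \omega + 5\right)^{3}}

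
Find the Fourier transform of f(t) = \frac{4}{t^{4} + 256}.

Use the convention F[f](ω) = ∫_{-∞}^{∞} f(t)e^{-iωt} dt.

F(ω) = \frac{\pi e^{- 2 \sqrt{2} \left|{\omega}\right|} \sin{\left(2 \sqrt{2} \left|{\omega}\right| + \frac{\pi}{4} \right)}}{16}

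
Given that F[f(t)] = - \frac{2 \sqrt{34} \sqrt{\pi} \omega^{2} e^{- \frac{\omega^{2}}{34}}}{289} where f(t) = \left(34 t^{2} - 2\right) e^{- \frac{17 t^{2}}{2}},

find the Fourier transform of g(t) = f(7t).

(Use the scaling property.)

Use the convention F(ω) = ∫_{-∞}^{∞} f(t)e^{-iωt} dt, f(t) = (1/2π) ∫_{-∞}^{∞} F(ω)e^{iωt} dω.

F[g](ω) = - \frac{2 \sqrt{34} \sqrt{\pi} \omega^{2} e^{- \frac{\omega^{2}}{1666}}}{99127}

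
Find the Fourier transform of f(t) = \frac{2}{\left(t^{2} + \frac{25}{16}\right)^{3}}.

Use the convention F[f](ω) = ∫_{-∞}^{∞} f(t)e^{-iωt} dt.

F(ω) = \frac{16 \pi \left(25 \omega^{2} + 60 \left|{\omega}\right| + 48\right) e^{- \frac{5 \left|{\omega}\right|}{4}}}{3125}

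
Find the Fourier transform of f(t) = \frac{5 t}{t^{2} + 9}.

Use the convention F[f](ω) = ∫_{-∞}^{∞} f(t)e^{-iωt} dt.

F(ω) = - 5 i \pi e^{- 3 \left|{\omega}\right|} \operatorname{sign}{\left(\omega \right)}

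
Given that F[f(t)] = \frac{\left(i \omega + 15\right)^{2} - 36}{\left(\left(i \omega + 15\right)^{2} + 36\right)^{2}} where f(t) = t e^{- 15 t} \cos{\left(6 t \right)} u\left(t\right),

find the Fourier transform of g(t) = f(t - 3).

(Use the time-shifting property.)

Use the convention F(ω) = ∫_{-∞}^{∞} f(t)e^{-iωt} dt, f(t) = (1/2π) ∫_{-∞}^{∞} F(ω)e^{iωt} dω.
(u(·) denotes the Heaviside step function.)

F[g](ω) = \frac{\left(\left(i \omega + 15\right)^{2} - 36\right) e^{- 3 i \omega}}{\left(\left(i \omega + 15\right)^{2} + 36\right)^{2}}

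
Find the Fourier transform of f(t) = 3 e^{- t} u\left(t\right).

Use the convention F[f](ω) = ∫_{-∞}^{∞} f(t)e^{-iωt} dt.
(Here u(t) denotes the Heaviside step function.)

F(ω) = \frac{3}{i \omega + 1}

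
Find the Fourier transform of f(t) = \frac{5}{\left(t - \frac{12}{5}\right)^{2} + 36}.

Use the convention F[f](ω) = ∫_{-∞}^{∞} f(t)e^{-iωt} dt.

F(ω) = \frac{5 \pi e^{- \frac{12 i \omega}{5} - 6 \left|{\omega}\right|}}{6}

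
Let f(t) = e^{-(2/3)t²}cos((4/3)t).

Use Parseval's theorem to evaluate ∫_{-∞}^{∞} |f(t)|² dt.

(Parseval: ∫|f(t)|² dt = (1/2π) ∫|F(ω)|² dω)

∫|f(t)|² dt = \frac{\sqrt{3} \sqrt{\pi} \left(1 + e^{\frac{4}{3}}\right)}{4 e^{\frac{4}{3}}}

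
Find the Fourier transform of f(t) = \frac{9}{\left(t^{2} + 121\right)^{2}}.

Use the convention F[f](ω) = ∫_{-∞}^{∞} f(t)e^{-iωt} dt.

F(ω) = \frac{9 \pi \left(11 \left|{\omega}\right| + 1\right) e^{- 11 \left|{\omega}\right|}}{2662}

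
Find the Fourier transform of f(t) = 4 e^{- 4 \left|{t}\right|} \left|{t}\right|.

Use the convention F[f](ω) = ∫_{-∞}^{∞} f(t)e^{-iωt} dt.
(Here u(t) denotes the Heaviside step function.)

F(ω) = \frac{8 \left(16 - \omega^{2}\right)}{\left(\omega^{2} + 16\right)^{2}}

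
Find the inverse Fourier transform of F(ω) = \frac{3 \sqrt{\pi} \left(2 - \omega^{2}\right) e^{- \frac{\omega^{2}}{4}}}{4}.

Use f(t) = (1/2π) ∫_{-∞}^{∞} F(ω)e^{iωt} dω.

f(t) = 3 t^{2} e^{- t^{2}}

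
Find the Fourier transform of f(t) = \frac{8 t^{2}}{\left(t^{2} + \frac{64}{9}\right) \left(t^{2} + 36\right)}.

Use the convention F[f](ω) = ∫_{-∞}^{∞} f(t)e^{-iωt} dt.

F(ω) = \frac{108 \pi e^{- 6 \left|{\omega}\right|}}{65} - \frac{48 \pi e^{- \frac{8 \left|{\omega}\right|}{3}}}{65}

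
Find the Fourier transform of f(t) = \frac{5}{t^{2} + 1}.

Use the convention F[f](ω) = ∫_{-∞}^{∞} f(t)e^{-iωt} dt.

F(ω) = 5 \pi e^{- \left|{\omega}\right|}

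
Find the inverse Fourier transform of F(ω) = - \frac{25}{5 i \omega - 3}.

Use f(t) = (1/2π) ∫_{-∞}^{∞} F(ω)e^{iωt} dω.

f(t) = 5 e^{\frac{3 t}{5}} u\left(- t\right)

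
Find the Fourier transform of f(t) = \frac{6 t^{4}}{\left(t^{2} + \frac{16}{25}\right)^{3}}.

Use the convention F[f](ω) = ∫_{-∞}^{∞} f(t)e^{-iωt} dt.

F(ω) = \frac{3 \pi \left(16 \omega^{2} - 100 \left|{\omega}\right| + 75\right) e^{- \frac{4 \left|{\omega}\right|}{5}}}{80}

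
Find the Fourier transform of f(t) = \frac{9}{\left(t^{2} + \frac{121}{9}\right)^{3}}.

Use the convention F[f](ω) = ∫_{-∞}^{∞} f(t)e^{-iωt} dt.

F(ω) = \frac{243 \pi \left(121 \omega^{2} + 99 \left|{\omega}\right| + 27\right) e^{- \frac{11 \left|{\omega}\right|}{3}}}{1288408}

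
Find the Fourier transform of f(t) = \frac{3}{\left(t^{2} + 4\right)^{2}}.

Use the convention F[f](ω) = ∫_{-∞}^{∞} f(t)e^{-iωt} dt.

F(ω) = \frac{3 \pi \left(2 \left|{\omega}\right| + 1\right) e^{- 2 \left|{\omega}\right|}}{16}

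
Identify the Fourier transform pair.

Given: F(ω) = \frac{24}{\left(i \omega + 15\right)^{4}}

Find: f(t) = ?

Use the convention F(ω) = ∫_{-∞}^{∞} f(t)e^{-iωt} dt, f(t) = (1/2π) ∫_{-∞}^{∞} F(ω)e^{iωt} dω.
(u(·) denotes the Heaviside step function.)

f(t) = 4 t^{3} e^{- 15 t} u\left(t\right)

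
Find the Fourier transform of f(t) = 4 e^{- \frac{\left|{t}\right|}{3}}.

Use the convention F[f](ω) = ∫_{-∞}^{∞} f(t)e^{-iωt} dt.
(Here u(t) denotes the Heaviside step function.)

F(ω) = \frac{24}{9 \omega^{2} + 1}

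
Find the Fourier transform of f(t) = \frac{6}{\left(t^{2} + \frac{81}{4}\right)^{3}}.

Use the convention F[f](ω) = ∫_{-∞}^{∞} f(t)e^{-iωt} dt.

F(ω) = \frac{2 \pi \left(27 \omega^{2} + 18 \left|{\omega}\right| + 4\right) e^{- \frac{9 \left|{\omega}\right|}{2}}}{6561}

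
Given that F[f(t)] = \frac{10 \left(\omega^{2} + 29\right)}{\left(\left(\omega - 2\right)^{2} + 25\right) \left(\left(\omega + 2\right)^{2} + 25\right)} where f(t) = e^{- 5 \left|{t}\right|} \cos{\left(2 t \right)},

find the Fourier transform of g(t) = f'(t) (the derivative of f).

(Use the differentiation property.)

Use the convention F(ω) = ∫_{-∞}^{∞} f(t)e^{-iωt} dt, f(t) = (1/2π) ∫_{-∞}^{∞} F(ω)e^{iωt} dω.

F[g](ω) = \frac{10 i \omega \left(\omega^{2} + 29\right)}{\omega^{4} + 42 \omega^{2} + 841}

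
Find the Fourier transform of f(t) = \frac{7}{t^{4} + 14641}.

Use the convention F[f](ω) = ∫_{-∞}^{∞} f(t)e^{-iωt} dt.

F(ω) = \frac{7 \pi e^{- \frac{11 \sqrt{2} \left|{\omega}\right|}{2}} \sin{\left(\frac{11 \sqrt{2} \left|{\omega}\right|}{2} + \frac{\pi}{4} \right)}}{1331}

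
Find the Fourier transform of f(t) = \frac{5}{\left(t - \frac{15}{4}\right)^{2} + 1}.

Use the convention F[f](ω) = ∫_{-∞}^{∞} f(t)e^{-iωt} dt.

F(ω) = 5 \pi e^{- \frac{15 i \omega}{4} - \left|{\omega}\right|}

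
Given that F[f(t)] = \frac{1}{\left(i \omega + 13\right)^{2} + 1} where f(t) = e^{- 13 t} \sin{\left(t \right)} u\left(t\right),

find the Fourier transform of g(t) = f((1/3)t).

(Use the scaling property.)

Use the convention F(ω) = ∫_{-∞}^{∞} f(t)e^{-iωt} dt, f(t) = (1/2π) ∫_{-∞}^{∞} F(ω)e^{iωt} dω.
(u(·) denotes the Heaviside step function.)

F[g](ω) = \frac{3}{\left(3 i \omega + 13\right)^{2} + 1}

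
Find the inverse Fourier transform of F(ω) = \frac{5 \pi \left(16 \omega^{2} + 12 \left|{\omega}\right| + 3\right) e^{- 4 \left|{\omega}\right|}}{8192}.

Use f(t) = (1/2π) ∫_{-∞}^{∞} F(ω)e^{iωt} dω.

f(t) = \frac{5}{\left(t^{2} + 16\right)^{3}}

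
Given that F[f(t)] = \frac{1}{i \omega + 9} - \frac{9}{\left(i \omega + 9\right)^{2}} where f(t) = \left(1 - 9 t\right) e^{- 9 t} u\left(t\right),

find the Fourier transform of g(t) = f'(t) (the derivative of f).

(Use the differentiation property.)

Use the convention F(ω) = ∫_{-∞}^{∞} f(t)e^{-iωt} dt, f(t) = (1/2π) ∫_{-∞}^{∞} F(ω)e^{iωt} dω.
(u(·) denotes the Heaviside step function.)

F[g](ω) = \frac{\omega^{2}}{\omega^{2} - 18 i \omega - 81}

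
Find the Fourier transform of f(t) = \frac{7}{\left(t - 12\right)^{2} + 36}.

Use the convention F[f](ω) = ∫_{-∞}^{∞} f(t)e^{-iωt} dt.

F(ω) = \frac{7 \pi e^{- 12 i \omega - 6 \left|{\omega}\right|}}{6}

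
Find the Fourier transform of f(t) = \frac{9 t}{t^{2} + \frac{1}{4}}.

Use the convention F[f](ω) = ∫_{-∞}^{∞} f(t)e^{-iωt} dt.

F(ω) = - 9 i \pi e^{- \frac{\left|{\omega}\right|}{2}} \operatorname{sign}{\left(\omega \right)}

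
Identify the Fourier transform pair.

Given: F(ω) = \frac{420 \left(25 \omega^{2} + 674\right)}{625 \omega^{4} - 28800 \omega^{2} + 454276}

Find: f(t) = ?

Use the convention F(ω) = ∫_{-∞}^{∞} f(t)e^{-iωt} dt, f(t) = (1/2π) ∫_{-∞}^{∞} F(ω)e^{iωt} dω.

f(t) = 6 e^{- \frac{7 \left|{t}\right|}{5}} \cos{\left(5 t \right)}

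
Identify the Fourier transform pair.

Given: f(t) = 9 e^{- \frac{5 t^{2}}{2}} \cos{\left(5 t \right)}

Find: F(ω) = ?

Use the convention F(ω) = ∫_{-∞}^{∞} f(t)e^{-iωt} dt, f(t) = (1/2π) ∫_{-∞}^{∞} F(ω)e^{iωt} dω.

F(ω) = \frac{9 \sqrt{10} \sqrt{\pi} \left(e^{2 \omega} + 1\right) e^{- \frac{\omega^{2}}{10} - \omega - \frac{5}{2}}}{10}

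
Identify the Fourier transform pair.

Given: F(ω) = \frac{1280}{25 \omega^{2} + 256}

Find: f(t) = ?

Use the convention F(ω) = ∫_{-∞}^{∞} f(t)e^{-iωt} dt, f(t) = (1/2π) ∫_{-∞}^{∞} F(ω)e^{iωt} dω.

f(t) = 8 e^{- \frac{16 \left|{t}\right|}{5}}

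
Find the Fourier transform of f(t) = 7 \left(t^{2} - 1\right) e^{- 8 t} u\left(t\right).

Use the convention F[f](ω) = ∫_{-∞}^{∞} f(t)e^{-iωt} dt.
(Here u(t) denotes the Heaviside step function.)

F(ω) = \frac{7 \left(2 i \omega - \left(i \omega + 8\right)^{3} + 16\right)}{\left(i \omega + 8\right)^{4}}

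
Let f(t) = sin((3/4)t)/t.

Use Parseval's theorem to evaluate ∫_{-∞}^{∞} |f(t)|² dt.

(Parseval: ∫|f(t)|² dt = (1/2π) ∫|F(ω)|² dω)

∫|f(t)|² dt = \frac{3 \pi}{4}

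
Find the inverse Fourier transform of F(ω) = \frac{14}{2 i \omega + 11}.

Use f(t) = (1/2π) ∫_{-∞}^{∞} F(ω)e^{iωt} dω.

f(t) = 7 e^{- \frac{11 t}{2}} u\left(t\right)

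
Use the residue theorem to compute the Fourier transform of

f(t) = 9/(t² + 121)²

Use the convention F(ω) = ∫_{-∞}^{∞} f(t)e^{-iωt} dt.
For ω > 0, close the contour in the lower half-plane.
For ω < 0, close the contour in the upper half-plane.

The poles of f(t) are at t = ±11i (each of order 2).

Let g(z) = f(z)e^{-iωz}; for large |z| the factor e^{-iωz} decays in the lower half-plane when ω > 0 and in the upper half-plane when ω < 0.

Case ω > 0 (lower half-plane, clockwise contour ⇒ F(ω) = -2πi·ΣRes):
  Res_{z = - 11 i} g(z) = \frac{9 i \left(11 \omega + 1\right) e^{- 11 \omega}}{5324} (pole of order 2)
  F(ω) = -2πi·ΣRes = \frac{9 \pi \left(11 \omega + 1\right) e^{- 11 \omega}}{2662}

Case ω < 0 (upper half-plane, counterclockwise contour ⇒ F(ω) = +2πi·ΣRes):
  Res_{z = 11 i} g(z) = \frac{9 i \left(11 \omega - 1\right) e^{11 \omega}}{5324} (pole of order 2)
  F(ω) = 2πi·ΣRes = \frac{9 \pi \left(1 - 11 \omega\right) e^{11 \omega}}{2662}

Both cases combine into a single formula in |ω|:

F(ω) = \frac{9 \pi \left(11 \left|{\omega}\right| + 1\right) e^{- 11 \left|{\omega}\right|}}{2662}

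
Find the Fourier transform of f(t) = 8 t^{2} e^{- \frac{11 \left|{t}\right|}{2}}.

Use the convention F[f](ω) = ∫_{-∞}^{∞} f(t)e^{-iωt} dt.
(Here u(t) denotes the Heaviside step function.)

F(ω) = \frac{2816 \left(121 - 12 \omega^{2}\right)}{\left(4 \omega^{2} + 121\right)^{3}}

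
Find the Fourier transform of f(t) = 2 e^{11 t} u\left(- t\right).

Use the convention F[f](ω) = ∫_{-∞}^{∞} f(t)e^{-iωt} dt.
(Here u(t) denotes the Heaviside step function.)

F(ω) = - \frac{2}{i \omega - 11}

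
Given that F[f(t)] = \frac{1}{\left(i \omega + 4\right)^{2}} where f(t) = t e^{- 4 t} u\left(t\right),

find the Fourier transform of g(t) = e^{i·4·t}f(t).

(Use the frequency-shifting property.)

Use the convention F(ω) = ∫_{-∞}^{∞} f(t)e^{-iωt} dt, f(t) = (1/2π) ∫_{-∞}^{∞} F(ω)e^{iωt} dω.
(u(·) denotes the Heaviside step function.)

F[g](ω) = \frac{1}{\left(i \left(\omega - 4\right) + 4\right)^{2}}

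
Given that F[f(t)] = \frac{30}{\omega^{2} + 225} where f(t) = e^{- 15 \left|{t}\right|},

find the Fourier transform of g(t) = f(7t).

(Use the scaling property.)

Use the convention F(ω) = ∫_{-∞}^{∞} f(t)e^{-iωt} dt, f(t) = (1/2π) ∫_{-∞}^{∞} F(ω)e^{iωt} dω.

F[g](ω) = \frac{210}{\omega^{2} + 11025}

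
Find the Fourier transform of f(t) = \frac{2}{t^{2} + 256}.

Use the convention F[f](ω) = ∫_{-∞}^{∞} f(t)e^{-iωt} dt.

F(ω) = \frac{\pi e^{- 16 \left|{\omega}\right|}}{8}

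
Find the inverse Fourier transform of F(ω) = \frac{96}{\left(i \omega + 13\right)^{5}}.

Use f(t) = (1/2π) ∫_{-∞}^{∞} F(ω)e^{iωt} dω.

f(t) = 4 t^{4} e^{- 13 t} u\left(t\right)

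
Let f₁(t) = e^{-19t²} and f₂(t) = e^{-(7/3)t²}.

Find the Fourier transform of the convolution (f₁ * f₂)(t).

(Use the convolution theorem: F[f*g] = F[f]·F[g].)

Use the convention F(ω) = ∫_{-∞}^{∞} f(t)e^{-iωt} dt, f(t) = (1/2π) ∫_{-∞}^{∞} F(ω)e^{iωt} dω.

F[f₁*f₂](ω) = \frac{\sqrt{399} \pi e^{- \frac{16 \omega^{2}}{133}}}{133}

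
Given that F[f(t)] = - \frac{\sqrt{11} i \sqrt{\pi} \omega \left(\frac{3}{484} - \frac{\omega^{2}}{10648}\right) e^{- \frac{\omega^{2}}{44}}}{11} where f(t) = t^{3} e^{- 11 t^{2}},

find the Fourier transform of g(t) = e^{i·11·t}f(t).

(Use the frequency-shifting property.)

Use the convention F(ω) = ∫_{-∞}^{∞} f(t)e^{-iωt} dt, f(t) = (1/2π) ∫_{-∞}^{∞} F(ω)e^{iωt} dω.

F[g](ω) = \frac{\sqrt{11} i \sqrt{\pi} \left(\omega - 11\right) \left(\left(\omega - 11\right)^{2} - 66\right) e^{- \frac{\left(\omega - 11\right)^{2}}{44}}}{117128}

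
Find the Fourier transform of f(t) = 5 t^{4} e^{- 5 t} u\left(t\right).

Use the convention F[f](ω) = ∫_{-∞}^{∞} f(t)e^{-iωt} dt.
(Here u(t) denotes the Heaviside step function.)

F(ω) = \frac{120}{\left(i \omega + 5\right)^{5}}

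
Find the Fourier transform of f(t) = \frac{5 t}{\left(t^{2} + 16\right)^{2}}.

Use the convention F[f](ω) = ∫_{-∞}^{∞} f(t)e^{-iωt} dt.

F(ω) = - \frac{5 i \pi \omega e^{- 4 \left|{\omega}\right|}}{8}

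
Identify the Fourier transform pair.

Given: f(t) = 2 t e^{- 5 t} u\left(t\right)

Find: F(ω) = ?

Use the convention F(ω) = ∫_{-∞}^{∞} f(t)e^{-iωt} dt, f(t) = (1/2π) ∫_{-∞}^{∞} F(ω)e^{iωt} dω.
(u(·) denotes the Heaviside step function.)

F(ω) = \frac{2}{\left(i \omega + 5\right)^{2}}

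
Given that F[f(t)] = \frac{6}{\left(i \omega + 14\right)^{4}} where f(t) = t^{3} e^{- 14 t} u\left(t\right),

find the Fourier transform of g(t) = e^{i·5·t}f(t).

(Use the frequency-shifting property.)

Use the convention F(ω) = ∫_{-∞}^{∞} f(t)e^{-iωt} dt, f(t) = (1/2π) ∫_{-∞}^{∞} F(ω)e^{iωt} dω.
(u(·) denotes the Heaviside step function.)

F[g](ω) = \frac{6}{\left(i \left(\omega - 5\right) + 14\right)^{4}}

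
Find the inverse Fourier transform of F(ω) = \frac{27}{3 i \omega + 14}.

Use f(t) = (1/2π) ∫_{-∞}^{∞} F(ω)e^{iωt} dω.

f(t) = 9 e^{- \frac{14 t}{3}} u\left(t\right)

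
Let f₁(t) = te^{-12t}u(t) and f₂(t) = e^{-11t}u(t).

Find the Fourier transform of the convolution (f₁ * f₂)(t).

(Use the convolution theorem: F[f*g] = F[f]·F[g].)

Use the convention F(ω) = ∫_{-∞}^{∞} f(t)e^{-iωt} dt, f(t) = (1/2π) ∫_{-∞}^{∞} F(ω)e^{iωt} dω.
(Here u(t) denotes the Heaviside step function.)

F[f₁*f₂](ω) = \frac{1}{\left(i \omega + 11\right) \left(i \omega + 12\right)^{2}}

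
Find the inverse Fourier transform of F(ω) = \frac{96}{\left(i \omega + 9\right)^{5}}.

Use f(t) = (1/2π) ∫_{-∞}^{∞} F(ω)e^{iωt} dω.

f(t) = 4 t^{4} e^{- 9 t} u\left(t\right)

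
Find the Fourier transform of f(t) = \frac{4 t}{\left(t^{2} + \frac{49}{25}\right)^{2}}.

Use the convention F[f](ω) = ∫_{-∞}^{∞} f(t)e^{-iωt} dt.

F(ω) = - \frac{10 i \pi \omega e^{- \frac{7 \left|{\omega}\right|}{5}}}{7}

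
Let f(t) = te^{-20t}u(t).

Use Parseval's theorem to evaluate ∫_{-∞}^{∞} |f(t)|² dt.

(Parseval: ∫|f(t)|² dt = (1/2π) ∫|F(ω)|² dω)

∫|f(t)|² dt = \frac{1}{32000}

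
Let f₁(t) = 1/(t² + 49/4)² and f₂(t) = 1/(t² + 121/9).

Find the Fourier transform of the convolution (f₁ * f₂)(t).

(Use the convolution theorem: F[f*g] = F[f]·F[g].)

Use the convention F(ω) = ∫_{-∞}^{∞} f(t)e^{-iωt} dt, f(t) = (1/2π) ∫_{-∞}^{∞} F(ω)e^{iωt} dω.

F[f₁*f₂](ω) = \frac{6 \pi^{2} \left(7 \left|{\omega}\right| + 2\right) e^{- \frac{43 \left|{\omega}\right|}{6}}}{3773}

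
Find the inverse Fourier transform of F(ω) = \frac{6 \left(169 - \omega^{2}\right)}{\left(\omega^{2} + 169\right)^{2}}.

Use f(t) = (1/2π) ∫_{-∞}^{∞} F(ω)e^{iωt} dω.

f(t) = 3 e^{- 13 \left|{t}\right|} \left|{t}\right|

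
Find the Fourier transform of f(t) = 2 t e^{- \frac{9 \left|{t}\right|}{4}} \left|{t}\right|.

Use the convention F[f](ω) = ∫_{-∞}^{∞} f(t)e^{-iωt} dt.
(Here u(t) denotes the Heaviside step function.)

F(ω) = \frac{2048 i \omega \left(16 \omega^{2} - 243\right)}{\left(16 \omega^{2} + 81\right)^{3}}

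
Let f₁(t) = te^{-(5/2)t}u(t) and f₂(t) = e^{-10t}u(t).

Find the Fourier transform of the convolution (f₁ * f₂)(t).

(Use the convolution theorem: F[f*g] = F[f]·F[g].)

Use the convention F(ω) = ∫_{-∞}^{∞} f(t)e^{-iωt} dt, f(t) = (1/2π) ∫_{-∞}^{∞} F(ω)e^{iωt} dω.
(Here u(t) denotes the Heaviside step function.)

F[f₁*f₂](ω) = \frac{4}{\left(i \omega + 10\right) \left(2 i \omega + 5\right)^{2}}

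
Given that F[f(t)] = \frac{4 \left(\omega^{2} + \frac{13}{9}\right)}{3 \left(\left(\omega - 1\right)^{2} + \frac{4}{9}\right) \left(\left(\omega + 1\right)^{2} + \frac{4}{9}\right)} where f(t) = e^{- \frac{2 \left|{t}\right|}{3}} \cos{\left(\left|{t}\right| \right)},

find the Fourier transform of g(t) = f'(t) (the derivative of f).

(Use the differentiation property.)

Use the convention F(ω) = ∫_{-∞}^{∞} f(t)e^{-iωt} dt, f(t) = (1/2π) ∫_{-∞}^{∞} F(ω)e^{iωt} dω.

F[g](ω) = \frac{12 i \omega \left(9 \omega^{2} + 13\right)}{81 \omega^{4} - 90 \omega^{2} + 169}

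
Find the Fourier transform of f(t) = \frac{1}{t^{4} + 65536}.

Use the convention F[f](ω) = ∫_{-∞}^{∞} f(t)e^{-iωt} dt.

F(ω) = \frac{\pi e^{- 8 \sqrt{2} \left|{\omega}\right|} \sin{\left(8 \sqrt{2} \left|{\omega}\right| + \frac{\pi}{4} \right)}}{4096}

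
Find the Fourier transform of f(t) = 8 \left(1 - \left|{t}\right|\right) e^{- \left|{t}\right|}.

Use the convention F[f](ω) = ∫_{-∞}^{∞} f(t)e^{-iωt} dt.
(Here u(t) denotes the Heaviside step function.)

F(ω) = \frac{32 \omega^{2}}{\left(\omega^{2} + 1\right)^{2}}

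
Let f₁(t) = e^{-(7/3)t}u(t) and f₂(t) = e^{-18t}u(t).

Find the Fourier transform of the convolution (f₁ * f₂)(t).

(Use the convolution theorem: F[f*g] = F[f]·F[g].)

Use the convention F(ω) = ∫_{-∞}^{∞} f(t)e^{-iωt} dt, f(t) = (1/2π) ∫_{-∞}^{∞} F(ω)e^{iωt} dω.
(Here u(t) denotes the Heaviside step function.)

F[f₁*f₂](ω) = \frac{3}{\left(i \omega + 18\right) \left(3 i \omega + 7\right)}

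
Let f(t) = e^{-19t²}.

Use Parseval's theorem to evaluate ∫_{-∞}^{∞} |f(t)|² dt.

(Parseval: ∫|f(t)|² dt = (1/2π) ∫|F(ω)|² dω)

∫|f(t)|² dt = \frac{\sqrt{38} \sqrt{\pi}}{38}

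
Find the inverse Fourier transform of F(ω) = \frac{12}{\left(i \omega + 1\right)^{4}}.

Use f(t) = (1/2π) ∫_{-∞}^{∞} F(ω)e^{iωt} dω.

f(t) = 2 t^{3} e^{- t} u\left(t\right)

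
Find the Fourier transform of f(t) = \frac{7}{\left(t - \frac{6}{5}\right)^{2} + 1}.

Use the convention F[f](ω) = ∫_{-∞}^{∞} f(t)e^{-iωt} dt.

F(ω) = 7 \pi e^{- \frac{6 i \omega}{5} - \left|{\omega}\right|}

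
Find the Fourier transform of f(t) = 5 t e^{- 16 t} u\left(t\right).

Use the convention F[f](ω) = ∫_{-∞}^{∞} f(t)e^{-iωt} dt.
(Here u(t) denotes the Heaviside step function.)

F(ω) = \frac{5}{\left(i \omega + 16\right)^{2}}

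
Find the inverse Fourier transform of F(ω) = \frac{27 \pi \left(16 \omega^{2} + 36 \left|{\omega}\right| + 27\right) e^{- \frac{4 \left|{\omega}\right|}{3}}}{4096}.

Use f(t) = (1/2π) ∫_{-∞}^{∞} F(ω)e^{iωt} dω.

f(t) = \frac{2}{\left(t^{2} + \frac{16}{9}\right)^{3}}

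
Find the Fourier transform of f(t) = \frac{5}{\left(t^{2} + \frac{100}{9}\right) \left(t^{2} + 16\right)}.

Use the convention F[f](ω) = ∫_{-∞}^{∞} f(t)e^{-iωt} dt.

F(ω) = - \frac{45 \pi e^{- 4 \left|{\omega}\right|}}{176} + \frac{27 \pi e^{- \frac{10 \left|{\omega}\right|}{3}}}{88}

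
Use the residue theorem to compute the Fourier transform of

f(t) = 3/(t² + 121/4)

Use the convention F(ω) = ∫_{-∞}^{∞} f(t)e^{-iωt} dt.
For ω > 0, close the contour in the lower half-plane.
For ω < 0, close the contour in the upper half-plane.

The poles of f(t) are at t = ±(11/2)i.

Let g(z) = f(z)e^{-iωz}; for large |z| the factor e^{-iωz} decays in the lower half-plane when ω > 0 and in the upper half-plane when ω < 0.

Case ω > 0 (lower half-plane, clockwise contour ⇒ F(ω) = -2πi·ΣRes):
  Res_{z = - \frac{11 i}{2}} g(z) = \frac{3 i e^{- \frac{11 \omega}{2}}}{11}
  F(ω) = -2πi·ΣRes = \frac{6 \pi e^{- \frac{11 \omega}{2}}}{11}

Case ω < 0 (upper half-plane, counterclockwise contour ⇒ F(ω) = +2πi·ΣRes):
  Res_{z = \frac{11 i}{2}} g(z) = - \frac{3 i e^{\frac{11 \omega}{2}}}{11}
  F(ω) = 2πi·ΣRes = \frac{6 \pi e^{\frac{11 \omega}{2}}}{11}

Both cases combine into a single formula in |ω|:

F(ω) = \frac{6 \pi e^{- \frac{11 \left|{\omega}\right|}{2}}}{11}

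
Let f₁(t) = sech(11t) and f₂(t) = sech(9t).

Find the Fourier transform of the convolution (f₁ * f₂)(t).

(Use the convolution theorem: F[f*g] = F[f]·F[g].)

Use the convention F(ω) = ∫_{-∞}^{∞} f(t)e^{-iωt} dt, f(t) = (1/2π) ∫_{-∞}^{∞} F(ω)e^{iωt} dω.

F[f₁*f₂](ω) = \frac{\pi^{2}}{99 \cosh{\left(\frac{\pi \omega}{22} \right)} \cosh{\left(\frac{\pi \omega}{18} \right)}}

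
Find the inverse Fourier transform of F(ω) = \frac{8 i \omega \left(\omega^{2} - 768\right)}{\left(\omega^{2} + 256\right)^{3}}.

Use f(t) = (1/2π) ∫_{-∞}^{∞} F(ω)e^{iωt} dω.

f(t) = 2 t e^{- 16 \left|{t}\right|} \left|{t}\right|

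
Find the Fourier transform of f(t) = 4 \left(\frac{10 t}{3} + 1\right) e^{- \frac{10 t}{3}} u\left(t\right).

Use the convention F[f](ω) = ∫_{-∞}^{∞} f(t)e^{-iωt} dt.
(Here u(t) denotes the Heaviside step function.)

F(ω) = \frac{12 \left(- 3 i \omega - 20\right)}{9 \omega^{2} - 60 i \omega - 100}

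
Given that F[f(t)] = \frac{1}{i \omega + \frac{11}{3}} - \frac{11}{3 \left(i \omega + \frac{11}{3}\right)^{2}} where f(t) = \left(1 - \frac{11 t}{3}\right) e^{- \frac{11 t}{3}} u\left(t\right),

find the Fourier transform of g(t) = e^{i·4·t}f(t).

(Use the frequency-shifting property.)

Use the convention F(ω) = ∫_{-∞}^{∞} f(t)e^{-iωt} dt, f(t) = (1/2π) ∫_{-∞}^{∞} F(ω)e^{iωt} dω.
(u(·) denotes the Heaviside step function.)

F[g](ω) = \frac{9 i \left(4 - \omega\right)}{9 \omega^{2} - 6 \omega \left(12 + 11 i\right) + 23 + 264 i}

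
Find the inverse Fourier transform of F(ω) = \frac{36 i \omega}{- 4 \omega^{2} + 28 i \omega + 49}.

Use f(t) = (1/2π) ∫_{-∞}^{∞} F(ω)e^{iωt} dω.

f(t) = 9 \left(1 - \frac{7 t}{2}\right) e^{- \frac{7 t}{2}} u\left(t\right)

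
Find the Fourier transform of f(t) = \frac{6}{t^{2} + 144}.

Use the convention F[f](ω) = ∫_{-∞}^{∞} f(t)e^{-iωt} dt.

F(ω) = \frac{\pi e^{- 12 \left|{\omega}\right|}}{2}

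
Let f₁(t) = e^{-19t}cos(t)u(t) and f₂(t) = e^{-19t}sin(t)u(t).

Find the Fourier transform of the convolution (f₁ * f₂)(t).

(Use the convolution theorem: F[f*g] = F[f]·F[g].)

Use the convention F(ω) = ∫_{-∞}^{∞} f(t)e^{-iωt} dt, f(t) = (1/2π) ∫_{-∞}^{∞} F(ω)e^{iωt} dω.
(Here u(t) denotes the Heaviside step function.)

F[f₁*f₂](ω) = \frac{i \omega + 19}{\left(\left(i \omega + 19\right)^{2} + 1\right)^{2}}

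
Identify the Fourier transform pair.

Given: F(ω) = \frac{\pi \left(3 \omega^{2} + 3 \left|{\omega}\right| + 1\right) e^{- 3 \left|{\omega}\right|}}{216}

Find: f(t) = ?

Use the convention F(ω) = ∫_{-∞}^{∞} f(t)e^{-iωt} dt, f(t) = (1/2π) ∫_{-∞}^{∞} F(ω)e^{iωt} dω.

f(t) = \frac{3}{\left(t^{2} + 9\right)^{3}}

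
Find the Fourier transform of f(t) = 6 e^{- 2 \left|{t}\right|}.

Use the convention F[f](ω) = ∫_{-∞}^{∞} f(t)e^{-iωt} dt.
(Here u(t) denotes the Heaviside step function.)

F(ω) = \frac{24}{\omega^{2} + 4}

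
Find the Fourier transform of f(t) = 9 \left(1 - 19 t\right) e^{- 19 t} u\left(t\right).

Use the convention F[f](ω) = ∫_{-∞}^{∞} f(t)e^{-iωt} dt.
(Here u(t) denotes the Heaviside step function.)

F(ω) = \frac{9 i \omega}{- \omega^{2} + 38 i \omega + 361}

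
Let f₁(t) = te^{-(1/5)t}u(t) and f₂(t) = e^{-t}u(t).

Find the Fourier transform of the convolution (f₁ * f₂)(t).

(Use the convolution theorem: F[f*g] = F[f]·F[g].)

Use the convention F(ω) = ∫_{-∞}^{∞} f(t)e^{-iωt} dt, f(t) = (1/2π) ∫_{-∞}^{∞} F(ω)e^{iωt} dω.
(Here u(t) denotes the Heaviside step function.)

F[f₁*f₂](ω) = \frac{25}{\left(i \omega + 1\right) \left(5 i \omega + 1\right)^{2}}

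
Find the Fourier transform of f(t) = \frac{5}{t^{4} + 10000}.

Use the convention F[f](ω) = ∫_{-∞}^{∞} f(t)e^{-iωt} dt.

F(ω) = \frac{\pi e^{- 5 \sqrt{2} \left|{\omega}\right|} \sin{\left(5 \sqrt{2} \left|{\omega}\right| + \frac{\pi}{4} \right)}}{200}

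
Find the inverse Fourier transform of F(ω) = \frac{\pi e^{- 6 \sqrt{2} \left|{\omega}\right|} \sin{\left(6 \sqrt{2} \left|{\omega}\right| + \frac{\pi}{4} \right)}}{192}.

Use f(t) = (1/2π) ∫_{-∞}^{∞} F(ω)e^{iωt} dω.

f(t) = \frac{9}{t^{4} + 20736}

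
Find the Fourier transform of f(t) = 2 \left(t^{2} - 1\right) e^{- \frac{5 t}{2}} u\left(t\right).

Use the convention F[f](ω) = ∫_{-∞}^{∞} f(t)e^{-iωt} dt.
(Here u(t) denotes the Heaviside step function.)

F(ω) = \frac{4 \left(16 i \omega - \left(2 i \omega + 5\right)^{3} + 40\right)}{\left(2 i \omega + 5\right)^{4}}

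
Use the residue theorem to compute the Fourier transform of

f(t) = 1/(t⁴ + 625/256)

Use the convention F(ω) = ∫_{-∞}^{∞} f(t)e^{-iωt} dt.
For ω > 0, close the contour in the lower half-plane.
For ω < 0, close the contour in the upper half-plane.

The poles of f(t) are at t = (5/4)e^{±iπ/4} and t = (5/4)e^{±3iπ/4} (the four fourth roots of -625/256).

Let g(z) = f(z)e^{-iωz}; for large |z| the factor e^{-iωz} decays in the lower half-plane when ω > 0 and in the upper half-plane when ω < 0.

Case ω > 0 (lower half-plane, clockwise contour ⇒ F(ω) = -2πi·ΣRes):
  Res_{z = - \frac{5 \sqrt{2}}{8} - \frac{5 \sqrt{2} i}{8}} g(z) = \frac{8 \sqrt{2} \left(1 + i\right) e^{\frac{5 \sqrt{2} \omega \left(-1 + i\right)}{8}}}{125}
  Res_{z = \frac{5 \sqrt{2}}{8} - \frac{5 \sqrt{2} i}{8}} g(z) = \frac{8 \sqrt{2} \left(-1 + i\right) e^{- \frac{5 \sqrt{2} \omega \left(1 + i\right)}{8}}}{125}
  F(ω) = -2πi·ΣRes = \frac{16 \sqrt{2} \pi \left(\left(1 - i\right) e^{\frac{5 \sqrt{2} i \omega}{4}} + 1 + i\right) e^{- \frac{5 \sqrt{2} \omega \left(1 + i\right)}{8}}}{125} = \frac{64 \pi e^{- \frac{5 \sqrt{2} \omega}{8}} \sin{\left(\frac{5 \sqrt{2} \omega}{8} + \frac{\pi}{4} \right)}}{125}

Case ω < 0 (upper half-plane, counterclockwise contour ⇒ F(ω) = +2πi·ΣRes):
  Res_{z = \frac{5 \sqrt{2}}{8} + \frac{5 \sqrt{2} i}{8}} g(z) = - \frac{8 \sqrt{2} \left(1 + i\right) e^{\frac{5 \sqrt{2} \omega \left(1 - i\right)}{8}}}{125}
  Res_{z = - \frac{5 \sqrt{2}}{8} + \frac{5 \sqrt{2} i}{8}} g(z) = \frac{8 \sqrt{2} \left(1 - i\right) e^{\frac{5 \sqrt{2} \omega \left(1 + i\right)}{8}}}{125}
  F(ω) = 2πi·ΣRes = - \frac{16 \sqrt{2} i \pi \left(\left(1 + i\right) e^{\frac{5 \sqrt{2} \omega \left(1 - i\right)}{8}} - \left(1 - i\right) e^{\frac{5 \sqrt{2} \omega \left(1 + i\right)}{8}}\right)}{125} = \frac{64 \pi e^{\frac{5 \sqrt{2} \omega}{8}} \cos{\left(\frac{5 \sqrt{2} \omega}{8} + \frac{\pi}{4} \right)}}{125}

Both cases combine into a single formula in |ω|:

F(ω) = \frac{64 \pi e^{- \frac{5 \sqrt{2} \left|{\omega}\right|}{8}} \sin{\left(\frac{5 \sqrt{2} \left|{\omega}\right|}{8} + \frac{\pi}{4} \right)}}{125}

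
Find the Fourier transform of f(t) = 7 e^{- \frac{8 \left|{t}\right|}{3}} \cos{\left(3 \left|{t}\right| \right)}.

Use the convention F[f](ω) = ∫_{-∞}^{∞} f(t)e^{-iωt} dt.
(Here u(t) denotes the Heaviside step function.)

F(ω) = \frac{336 \left(9 \omega^{2} + 145\right)}{81 \omega^{4} - 306 \omega^{2} + 21025}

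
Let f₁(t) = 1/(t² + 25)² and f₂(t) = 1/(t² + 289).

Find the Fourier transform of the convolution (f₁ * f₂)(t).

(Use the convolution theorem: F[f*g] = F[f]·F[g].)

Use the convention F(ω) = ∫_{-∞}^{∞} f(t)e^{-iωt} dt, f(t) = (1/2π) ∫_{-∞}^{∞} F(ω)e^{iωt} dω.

F[f₁*f₂](ω) = \frac{\pi^{2} \left(5 \left|{\omega}\right| + 1\right) e^{- 22 \left|{\omega}\right|}}{4250}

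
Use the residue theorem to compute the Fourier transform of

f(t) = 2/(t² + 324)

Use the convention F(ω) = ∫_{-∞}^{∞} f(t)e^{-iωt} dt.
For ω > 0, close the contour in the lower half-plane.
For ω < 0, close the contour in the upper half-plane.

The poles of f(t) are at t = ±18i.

Let g(z) = f(z)e^{-iωz}; for large |z| the factor e^{-iωz} decays in the lower half-plane when ω > 0 and in the upper half-plane when ω < 0.

Case ω > 0 (lower half-plane, clockwise contour ⇒ F(ω) = -2πi·ΣRes):
  Res_{z = - 18 i} g(z) = \frac{i e^{- 18 \omega}}{18}
  F(ω) = -2πi·ΣRes = \frac{\pi e^{- 18 \omega}}{9}

Case ω < 0 (upper half-plane, counterclockwise contour ⇒ F(ω) = +2πi·ΣRes):
  Res_{z = 18 i} g(z) = - \frac{i e^{18 \omega}}{18}
  F(ω) = 2πi·ΣRes = \frac{\pi e^{18 \omega}}{9}

Both cases combine into a single formula in |ω|:

F(ω) = \frac{\pi e^{- 18 \left|{\omega}\right|}}{9}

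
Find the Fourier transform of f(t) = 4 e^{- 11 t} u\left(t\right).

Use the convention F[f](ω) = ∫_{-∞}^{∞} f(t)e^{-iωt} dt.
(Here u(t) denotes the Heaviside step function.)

F(ω) = \frac{4}{i \omega + 11}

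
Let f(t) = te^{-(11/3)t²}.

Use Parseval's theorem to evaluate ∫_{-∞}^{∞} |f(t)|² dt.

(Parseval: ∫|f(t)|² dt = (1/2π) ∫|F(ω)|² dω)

∫|f(t)|² dt = \frac{3 \sqrt{66} \sqrt{\pi}}{968}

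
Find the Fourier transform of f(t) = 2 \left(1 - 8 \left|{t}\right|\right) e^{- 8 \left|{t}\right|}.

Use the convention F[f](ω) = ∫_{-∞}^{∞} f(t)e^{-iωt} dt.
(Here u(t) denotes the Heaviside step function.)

F(ω) = \frac{64 \omega^{2}}{\left(\omega^{2} + 64\right)^{2}}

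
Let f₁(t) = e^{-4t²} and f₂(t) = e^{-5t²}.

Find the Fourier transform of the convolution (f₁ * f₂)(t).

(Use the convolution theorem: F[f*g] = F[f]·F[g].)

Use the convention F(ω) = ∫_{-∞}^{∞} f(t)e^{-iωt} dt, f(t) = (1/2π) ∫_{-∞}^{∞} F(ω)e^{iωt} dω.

F[f₁*f₂](ω) = \frac{\sqrt{5} \pi e^{- \frac{9 \omega^{2}}{80}}}{10}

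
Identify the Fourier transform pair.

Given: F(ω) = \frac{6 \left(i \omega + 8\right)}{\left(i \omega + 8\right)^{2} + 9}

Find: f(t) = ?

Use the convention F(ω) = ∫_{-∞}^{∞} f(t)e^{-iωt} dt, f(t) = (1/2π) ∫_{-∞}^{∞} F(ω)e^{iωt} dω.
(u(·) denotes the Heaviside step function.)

f(t) = 6 e^{- 8 t} \cos{\left(3 t \right)} u\left(t\right)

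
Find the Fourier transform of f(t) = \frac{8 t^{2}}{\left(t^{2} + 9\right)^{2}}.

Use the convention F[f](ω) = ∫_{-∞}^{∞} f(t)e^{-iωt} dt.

F(ω) = \frac{4 \pi \left(1 - 3 \left|{\omega}\right|\right) e^{- 3 \left|{\omega}\right|}}{3}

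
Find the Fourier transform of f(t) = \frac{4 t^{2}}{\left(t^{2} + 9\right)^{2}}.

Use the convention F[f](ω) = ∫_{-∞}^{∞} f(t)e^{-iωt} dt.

F(ω) = \frac{2 \pi \left(1 - 3 \left|{\omega}\right|\right) e^{- 3 \left|{\omega}\right|}}{3}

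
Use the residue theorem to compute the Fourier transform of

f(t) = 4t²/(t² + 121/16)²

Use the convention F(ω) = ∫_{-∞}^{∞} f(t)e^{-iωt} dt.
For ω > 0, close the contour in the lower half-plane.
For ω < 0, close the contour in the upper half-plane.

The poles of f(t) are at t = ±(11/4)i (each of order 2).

Let g(z) = f(z)e^{-iωz}; for large |z| the factor e^{-iωz} decays in the lower half-plane when ω > 0 and in the upper half-plane when ω < 0.

Case ω > 0 (lower half-plane, clockwise contour ⇒ F(ω) = -2πi·ΣRes):
  Res_{z = - \frac{11 i}{4}} g(z) = i \left(\frac{4}{11} - \omega\right) e^{- \frac{11 \omega}{4}} (pole of order 2)
  F(ω) = -2πi·ΣRes = \frac{2 \pi \left(4 - 11 \omega\right) e^{- \frac{11 \omega}{4}}}{11}

Case ω < 0 (upper half-plane, counterclockwise contour ⇒ F(ω) = +2πi·ΣRes):
  Res_{z = \frac{11 i}{4}} g(z) = i \left(- \omega - \frac{4}{11}\right) e^{\frac{11 \omega}{4}} (pole of order 2)
  F(ω) = 2πi·ΣRes = \frac{2 \pi \left(11 \omega + 4\right) e^{\frac{11 \omega}{4}}}{11}

Both cases combine into a single formula in |ω|:

F(ω) = \frac{2 \pi \left(4 - 11 \left|{\omega}\right|\right) e^{- \frac{11 \left|{\omega}\right|}{4}}}{11}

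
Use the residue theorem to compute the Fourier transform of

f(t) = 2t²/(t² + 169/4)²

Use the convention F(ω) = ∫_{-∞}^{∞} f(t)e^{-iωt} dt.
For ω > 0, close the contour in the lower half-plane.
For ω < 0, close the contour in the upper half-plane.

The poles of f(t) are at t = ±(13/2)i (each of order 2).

Let g(z) = f(z)e^{-iωz}; for large |z| the factor e^{-iωz} decays in the lower half-plane when ω > 0 and in the upper half-plane when ω < 0.

Case ω > 0 (lower half-plane, clockwise contour ⇒ F(ω) = -2πi·ΣRes):
  Res_{z = - \frac{13 i}{2}} g(z) = \frac{i \left(2 - 13 \omega\right) e^{- \frac{13 \omega}{2}}}{26} (pole of order 2)
  F(ω) = -2πi·ΣRes = \frac{\pi \left(2 - 13 \omega\right) e^{- \frac{13 \omega}{2}}}{13}

Case ω < 0 (upper half-plane, counterclockwise contour ⇒ F(ω) = +2πi·ΣRes):
  Res_{z = \frac{13 i}{2}} g(z) = \frac{i \left(- 13 \omega - 2\right) e^{\frac{13 \omega}{2}}}{26} (pole of order 2)
  F(ω) = 2πi·ΣRes = \frac{\pi \left(13 \omega + 2\right) e^{\frac{13 \omega}{2}}}{13}

Both cases combine into a single formula in |ω|:

F(ω) = \frac{\pi \left(2 - 13 \left|{\omega}\right|\right) e^{- \frac{13 \left|{\omega}\right|}{2}}}{13}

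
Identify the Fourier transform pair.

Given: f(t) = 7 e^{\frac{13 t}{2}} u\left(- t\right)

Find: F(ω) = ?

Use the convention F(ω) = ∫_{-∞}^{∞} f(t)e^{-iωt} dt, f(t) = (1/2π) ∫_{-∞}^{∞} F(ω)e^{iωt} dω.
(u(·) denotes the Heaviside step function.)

F(ω) = - \frac{14}{2 i \omega - 13}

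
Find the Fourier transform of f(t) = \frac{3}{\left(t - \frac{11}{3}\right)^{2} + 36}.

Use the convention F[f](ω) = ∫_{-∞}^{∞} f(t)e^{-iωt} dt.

F(ω) = \frac{\pi e^{- \frac{11 i \omega}{3} - 6 \left|{\omega}\right|}}{2}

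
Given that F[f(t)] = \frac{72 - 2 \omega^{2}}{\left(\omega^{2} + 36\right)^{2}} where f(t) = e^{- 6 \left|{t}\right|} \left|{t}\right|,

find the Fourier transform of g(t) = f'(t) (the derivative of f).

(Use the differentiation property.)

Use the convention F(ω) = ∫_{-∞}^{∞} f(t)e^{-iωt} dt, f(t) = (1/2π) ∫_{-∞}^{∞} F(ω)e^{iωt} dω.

F[g](ω) = - \frac{2 i \omega \left(\omega^{2} - 36\right)}{\left(\omega^{2} + 36\right)^{2}}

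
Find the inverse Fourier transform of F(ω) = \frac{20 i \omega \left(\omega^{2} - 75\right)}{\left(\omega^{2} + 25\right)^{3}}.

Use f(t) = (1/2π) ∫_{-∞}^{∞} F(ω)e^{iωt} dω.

f(t) = 5 t e^{- 5 \left|{t}\right|} \left|{t}\right|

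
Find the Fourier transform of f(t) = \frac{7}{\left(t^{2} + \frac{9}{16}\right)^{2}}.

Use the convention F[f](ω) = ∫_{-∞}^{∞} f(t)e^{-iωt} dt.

F(ω) = \frac{56 \pi \left(3 \left|{\omega}\right| + 4\right) e^{- \frac{3 \left|{\omega}\right|}{4}}}{27}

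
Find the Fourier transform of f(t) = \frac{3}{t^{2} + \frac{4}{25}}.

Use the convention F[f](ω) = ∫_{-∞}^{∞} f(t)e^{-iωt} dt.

F(ω) = \frac{15 \pi e^{- \frac{2 \left|{\omega}\right|}{5}}}{2}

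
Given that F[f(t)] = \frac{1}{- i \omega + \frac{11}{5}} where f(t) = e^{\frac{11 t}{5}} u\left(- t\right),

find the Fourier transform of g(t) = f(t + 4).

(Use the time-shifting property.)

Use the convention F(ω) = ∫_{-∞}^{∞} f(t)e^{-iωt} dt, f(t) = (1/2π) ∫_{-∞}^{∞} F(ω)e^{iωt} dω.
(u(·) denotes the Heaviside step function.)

F[g](ω) = - \frac{5 e^{4 i \omega}}{5 i \omega - 11}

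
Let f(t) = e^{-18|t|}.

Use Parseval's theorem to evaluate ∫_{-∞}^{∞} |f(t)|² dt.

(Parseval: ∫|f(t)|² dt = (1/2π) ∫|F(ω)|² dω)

∫|f(t)|² dt = \frac{1}{18}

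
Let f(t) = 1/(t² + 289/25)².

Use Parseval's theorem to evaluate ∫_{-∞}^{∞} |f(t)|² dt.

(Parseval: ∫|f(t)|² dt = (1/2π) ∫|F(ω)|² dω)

∫|f(t)|² dt = \frac{390625 \pi}{6565418768}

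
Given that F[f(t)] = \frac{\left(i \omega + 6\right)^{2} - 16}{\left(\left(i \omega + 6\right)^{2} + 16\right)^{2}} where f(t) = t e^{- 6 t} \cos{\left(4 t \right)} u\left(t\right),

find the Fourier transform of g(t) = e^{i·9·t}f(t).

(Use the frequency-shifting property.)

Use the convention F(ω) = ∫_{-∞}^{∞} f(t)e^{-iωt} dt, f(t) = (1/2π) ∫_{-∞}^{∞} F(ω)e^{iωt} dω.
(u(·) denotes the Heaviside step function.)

F[g](ω) = \frac{\left(i \left(\omega - 9\right) + 6\right)^{2} - 16}{\left(\left(i \left(\omega - 9\right) + 6\right)^{2} + 16\right)^{2}}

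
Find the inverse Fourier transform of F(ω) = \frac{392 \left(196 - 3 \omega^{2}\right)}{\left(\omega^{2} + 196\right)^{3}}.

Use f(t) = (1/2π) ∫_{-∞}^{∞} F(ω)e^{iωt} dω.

f(t) = 7 t^{2} e^{- 14 \left|{t}\right|}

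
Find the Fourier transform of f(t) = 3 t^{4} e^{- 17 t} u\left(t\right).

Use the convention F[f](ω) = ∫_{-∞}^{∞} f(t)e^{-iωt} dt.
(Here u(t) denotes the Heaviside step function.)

F(ω) = \frac{72}{\left(i \omega + 17\right)^{5}}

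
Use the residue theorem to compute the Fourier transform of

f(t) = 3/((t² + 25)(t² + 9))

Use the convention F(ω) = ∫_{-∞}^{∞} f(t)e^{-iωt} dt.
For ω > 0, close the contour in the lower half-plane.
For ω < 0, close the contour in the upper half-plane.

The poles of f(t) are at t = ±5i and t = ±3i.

Let g(z) = f(z)e^{-iωz}; for large |z| the factor e^{-iωz} decays in the lower half-plane when ω > 0 and in the upper half-plane when ω < 0.

Case ω > 0 (lower half-plane, clockwise contour ⇒ F(ω) = -2πi·ΣRes):
  Res_{z = - 5 i} g(z) = - \frac{3 i e^{- 5 \omega}}{160}
  Res_{z = - 3 i} g(z) = \frac{i e^{- 3 \omega}}{32}
  F(ω) = -2πi·ΣRes = \frac{\pi \left(5 e^{2 \omega} - 3\right) e^{- 5 \omega}}{80}

Case ω < 0 (upper half-plane, counterclockwise contour ⇒ F(ω) = +2πi·ΣRes):
  Res_{z = 5 i} g(z) = \frac{3 i e^{5 \omega}}{160}
  Res_{z = 3 i} g(z) = - \frac{i e^{3 \omega}}{32}
  F(ω) = 2πi·ΣRes = \frac{\pi \left(5 - 3 e^{2 \omega}\right) e^{3 \omega}}{80}

Both cases combine into a single formula in |ω|:

F(ω) = \frac{\pi \left(5 e^{2 \left|{\omega}\right|} - 3\right) e^{- 5 \left|{\omega}\right|}}{80}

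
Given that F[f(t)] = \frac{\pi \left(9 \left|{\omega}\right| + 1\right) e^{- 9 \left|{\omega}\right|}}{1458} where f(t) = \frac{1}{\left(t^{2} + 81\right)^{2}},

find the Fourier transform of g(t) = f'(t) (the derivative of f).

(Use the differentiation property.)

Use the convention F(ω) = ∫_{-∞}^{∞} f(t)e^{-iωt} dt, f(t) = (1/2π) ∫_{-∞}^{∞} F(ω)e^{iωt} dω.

F[g](ω) = \frac{i \pi \omega \left(9 \left|{\omega}\right| + 1\right) e^{- 9 \left|{\omega}\right|}}{1458}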